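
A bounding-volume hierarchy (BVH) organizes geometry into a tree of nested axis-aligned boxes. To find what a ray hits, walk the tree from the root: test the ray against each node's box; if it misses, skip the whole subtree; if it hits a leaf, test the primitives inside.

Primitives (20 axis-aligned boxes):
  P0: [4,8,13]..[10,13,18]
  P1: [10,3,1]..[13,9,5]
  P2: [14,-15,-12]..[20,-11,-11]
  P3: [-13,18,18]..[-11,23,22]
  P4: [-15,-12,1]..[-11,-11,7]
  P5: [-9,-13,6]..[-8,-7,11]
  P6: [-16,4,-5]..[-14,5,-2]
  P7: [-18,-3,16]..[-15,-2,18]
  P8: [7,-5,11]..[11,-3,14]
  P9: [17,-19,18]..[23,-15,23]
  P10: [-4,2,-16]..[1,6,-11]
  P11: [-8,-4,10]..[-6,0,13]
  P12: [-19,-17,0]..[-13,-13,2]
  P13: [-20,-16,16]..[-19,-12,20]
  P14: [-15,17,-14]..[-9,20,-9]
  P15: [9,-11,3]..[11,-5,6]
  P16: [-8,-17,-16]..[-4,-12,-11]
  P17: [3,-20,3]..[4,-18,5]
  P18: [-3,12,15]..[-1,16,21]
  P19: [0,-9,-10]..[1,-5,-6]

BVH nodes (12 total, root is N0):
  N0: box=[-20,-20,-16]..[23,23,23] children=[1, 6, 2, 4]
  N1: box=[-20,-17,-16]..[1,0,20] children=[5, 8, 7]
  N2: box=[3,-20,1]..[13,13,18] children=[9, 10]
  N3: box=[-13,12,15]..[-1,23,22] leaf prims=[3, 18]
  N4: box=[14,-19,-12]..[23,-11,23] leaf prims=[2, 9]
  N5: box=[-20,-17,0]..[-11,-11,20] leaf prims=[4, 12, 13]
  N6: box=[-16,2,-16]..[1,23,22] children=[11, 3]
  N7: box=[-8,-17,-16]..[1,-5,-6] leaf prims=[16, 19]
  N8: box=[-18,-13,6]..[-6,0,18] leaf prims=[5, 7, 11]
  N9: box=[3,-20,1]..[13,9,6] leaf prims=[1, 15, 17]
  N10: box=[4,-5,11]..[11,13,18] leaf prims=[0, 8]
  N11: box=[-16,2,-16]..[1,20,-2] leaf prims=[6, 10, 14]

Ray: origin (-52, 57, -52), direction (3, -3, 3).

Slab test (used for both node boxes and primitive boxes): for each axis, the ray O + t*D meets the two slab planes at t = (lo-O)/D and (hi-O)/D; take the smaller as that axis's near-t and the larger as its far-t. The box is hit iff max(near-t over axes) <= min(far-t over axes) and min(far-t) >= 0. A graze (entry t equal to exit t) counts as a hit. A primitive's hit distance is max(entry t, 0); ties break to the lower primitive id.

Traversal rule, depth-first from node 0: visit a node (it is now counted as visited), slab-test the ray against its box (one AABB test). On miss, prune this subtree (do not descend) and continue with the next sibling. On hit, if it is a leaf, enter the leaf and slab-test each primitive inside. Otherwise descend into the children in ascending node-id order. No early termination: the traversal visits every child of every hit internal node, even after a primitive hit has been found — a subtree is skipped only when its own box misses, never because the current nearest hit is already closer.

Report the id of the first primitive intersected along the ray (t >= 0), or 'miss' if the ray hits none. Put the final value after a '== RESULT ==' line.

Traverse from the root:
N0 x:[32/3,25] y:[34/3,77/3] z:[12,25] -> hit [12,25], descend [1, 2, 4, 6]
  N1 x:[32/3,53/3] y:[19,74/3] z:[12,24] -> miss, prune
  N2 x:[55/3,65/3] y:[44/3,77/3] z:[53/3,70/3] -> hit [55/3,65/3], descend [9, 10]
    N9 x:[55/3,65/3] y:[16,77/3] z:[53/3,58/3] -> hit [55/3,58/3] leaf, test {P1(miss), P15(miss), P17(miss)}
    N10 x:[56/3,21] y:[44/3,62/3] z:[21,70/3] -> miss, prune
  N4 x:[22,25] y:[68/3,76/3] z:[40/3,25] -> hit [68/3,25] leaf, test {P2(miss), P9@t=24}
  N6 x:[12,53/3] y:[34/3,55/3] z:[12,74/3] -> hit [12,53/3], descend [3, 11]
    N3 x:[13,17] y:[34/3,15] z:[67/3,74/3] -> miss, prune
    N11 x:[12,53/3] y:[37/3,55/3] z:[12,50/3] -> hit [37/3,50/3] leaf, test {P6(miss), P10(miss), P14@t=38/3}

order=[0, 1, 2, 9, 10, 4, 6, 3, 11]  |boxes|=9  |leaves|=3  hit=P14

== RESULT ==
14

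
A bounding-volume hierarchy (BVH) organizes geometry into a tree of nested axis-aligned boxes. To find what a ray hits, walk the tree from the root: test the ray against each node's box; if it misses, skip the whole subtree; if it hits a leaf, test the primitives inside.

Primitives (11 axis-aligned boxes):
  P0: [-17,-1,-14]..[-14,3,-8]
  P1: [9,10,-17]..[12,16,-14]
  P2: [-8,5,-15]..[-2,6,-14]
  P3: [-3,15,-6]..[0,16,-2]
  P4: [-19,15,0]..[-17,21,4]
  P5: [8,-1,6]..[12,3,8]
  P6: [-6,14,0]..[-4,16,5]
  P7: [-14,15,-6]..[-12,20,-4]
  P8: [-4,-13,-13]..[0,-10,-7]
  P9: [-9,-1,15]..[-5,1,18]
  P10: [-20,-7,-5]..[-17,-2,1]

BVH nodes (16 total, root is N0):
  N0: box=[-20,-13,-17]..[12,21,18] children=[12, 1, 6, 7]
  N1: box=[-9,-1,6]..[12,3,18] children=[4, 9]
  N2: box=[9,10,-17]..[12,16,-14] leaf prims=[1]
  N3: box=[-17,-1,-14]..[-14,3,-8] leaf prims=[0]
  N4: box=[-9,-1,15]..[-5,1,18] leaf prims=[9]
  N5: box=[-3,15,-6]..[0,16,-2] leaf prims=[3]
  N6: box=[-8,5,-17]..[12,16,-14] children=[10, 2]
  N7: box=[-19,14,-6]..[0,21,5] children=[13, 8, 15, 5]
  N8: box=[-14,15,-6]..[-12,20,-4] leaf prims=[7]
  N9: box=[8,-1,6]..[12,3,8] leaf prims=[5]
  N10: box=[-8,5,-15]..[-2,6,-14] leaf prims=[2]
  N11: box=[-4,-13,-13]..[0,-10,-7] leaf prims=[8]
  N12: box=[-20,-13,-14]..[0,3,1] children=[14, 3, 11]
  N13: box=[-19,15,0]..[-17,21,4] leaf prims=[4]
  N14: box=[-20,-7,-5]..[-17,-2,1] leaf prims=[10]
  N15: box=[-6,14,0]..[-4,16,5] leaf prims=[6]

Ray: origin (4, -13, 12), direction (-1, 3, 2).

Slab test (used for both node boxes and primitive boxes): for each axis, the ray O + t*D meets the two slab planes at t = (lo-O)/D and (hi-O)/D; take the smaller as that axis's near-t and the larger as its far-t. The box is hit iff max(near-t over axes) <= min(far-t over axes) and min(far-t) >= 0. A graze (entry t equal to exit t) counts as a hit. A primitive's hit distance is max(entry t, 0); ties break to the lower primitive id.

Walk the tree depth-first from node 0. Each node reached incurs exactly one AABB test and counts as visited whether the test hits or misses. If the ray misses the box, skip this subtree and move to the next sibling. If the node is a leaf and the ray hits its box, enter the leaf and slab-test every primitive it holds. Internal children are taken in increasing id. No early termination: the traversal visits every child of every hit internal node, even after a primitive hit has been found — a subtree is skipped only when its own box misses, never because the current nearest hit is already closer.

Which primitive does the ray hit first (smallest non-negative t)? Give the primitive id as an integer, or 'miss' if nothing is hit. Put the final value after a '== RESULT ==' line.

Trace the traversal:
N0 x:[-8,24] y:[0,34/3] z:[-29/2,3] -> hit [0,3], descend [1, 6, 7, 12]
  N1 x:[-8,13] y:[4,16/3] z:[-3,3] -> miss, prune
  N6 x:[-8,12] y:[6,29/3] z:[-29/2,-13] -> miss, prune
  N7 x:[4,23] y:[9,34/3] z:[-9,-7/2] -> miss, prune
  N12 x:[4,24] y:[0,16/3] z:[-13,-11/2] -> miss, prune

Visited [0, 1, 6, 7, 12]. Tests: 5 box, 0 leaf. Nearest: miss.

== RESULT ==
miss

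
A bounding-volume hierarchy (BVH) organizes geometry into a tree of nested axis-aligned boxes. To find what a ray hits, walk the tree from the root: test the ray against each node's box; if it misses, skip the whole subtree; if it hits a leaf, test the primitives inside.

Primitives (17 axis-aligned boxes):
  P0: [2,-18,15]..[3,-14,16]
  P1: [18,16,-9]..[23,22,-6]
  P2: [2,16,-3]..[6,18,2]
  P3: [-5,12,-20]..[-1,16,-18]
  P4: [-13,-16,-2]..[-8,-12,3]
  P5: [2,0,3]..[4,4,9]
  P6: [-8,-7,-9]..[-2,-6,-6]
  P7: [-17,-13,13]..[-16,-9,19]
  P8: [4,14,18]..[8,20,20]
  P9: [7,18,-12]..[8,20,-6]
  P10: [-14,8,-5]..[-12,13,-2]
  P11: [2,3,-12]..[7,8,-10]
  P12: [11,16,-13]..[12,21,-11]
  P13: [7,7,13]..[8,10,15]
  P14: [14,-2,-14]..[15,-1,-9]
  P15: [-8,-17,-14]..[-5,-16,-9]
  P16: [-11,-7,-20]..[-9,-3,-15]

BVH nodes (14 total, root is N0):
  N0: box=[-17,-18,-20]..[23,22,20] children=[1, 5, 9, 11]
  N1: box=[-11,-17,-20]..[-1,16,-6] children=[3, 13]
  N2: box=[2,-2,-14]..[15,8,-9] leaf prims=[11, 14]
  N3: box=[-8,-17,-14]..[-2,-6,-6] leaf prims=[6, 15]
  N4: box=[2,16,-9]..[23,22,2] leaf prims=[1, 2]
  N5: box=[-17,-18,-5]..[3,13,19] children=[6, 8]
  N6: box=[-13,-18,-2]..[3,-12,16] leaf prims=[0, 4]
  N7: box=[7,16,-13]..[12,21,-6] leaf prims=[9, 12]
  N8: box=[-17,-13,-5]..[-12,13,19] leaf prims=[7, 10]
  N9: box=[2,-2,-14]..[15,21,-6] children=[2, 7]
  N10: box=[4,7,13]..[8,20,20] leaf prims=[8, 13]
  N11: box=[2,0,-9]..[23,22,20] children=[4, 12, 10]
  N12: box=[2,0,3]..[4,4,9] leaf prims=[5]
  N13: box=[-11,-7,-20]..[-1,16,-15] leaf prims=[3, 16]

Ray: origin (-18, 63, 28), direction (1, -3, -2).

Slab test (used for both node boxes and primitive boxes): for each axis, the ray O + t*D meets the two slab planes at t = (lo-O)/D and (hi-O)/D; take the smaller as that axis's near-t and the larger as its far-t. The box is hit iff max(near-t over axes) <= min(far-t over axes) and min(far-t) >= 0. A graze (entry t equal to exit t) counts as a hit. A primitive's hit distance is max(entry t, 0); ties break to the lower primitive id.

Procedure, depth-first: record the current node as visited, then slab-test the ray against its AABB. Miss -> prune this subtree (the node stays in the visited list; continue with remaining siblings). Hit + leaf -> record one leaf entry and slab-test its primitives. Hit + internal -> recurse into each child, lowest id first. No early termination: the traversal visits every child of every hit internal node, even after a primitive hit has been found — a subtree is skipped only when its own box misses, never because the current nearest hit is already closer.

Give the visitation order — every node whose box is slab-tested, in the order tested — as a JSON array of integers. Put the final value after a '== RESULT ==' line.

Walk:
N0 x:[1,41] y:[41/3,27] z:[4,24] -> hit [41/3,24], descend [1, 5, 9, 11]
  N1 x:[7,17] y:[47/3,80/3] z:[17,24] -> hit [17,17], descend [3, 13]
    N3 x:[10,16] y:[23,80/3] z:[17,21] -> miss, prune
    N13 x:[7,17] y:[47/3,70/3] z:[43/2,24] -> miss, prune
  N5 x:[1,21] y:[50/3,27] z:[9/2,33/2] -> miss, prune
  N9 x:[20,33] y:[14,65/3] z:[17,21] -> hit [20,21], descend [2, 7]
    N2 x:[20,33] y:[55/3,65/3] z:[37/2,21] -> hit [20,21] leaf, test {P11@t=20, P14(miss)}
    N7 x:[25,30] y:[14,47/3] z:[17,41/2] -> miss, prune
  N11 x:[20,41] y:[41/3,21] z:[4,37/2] -> miss, prune

Summary -> nodes [0, 1, 3, 13, 5, 9, 2, 7, 11]; box-tests=9; leaf-entries=1; first=P11

== RESULT ==
[0, 1, 3, 13, 5, 9, 2, 7, 11]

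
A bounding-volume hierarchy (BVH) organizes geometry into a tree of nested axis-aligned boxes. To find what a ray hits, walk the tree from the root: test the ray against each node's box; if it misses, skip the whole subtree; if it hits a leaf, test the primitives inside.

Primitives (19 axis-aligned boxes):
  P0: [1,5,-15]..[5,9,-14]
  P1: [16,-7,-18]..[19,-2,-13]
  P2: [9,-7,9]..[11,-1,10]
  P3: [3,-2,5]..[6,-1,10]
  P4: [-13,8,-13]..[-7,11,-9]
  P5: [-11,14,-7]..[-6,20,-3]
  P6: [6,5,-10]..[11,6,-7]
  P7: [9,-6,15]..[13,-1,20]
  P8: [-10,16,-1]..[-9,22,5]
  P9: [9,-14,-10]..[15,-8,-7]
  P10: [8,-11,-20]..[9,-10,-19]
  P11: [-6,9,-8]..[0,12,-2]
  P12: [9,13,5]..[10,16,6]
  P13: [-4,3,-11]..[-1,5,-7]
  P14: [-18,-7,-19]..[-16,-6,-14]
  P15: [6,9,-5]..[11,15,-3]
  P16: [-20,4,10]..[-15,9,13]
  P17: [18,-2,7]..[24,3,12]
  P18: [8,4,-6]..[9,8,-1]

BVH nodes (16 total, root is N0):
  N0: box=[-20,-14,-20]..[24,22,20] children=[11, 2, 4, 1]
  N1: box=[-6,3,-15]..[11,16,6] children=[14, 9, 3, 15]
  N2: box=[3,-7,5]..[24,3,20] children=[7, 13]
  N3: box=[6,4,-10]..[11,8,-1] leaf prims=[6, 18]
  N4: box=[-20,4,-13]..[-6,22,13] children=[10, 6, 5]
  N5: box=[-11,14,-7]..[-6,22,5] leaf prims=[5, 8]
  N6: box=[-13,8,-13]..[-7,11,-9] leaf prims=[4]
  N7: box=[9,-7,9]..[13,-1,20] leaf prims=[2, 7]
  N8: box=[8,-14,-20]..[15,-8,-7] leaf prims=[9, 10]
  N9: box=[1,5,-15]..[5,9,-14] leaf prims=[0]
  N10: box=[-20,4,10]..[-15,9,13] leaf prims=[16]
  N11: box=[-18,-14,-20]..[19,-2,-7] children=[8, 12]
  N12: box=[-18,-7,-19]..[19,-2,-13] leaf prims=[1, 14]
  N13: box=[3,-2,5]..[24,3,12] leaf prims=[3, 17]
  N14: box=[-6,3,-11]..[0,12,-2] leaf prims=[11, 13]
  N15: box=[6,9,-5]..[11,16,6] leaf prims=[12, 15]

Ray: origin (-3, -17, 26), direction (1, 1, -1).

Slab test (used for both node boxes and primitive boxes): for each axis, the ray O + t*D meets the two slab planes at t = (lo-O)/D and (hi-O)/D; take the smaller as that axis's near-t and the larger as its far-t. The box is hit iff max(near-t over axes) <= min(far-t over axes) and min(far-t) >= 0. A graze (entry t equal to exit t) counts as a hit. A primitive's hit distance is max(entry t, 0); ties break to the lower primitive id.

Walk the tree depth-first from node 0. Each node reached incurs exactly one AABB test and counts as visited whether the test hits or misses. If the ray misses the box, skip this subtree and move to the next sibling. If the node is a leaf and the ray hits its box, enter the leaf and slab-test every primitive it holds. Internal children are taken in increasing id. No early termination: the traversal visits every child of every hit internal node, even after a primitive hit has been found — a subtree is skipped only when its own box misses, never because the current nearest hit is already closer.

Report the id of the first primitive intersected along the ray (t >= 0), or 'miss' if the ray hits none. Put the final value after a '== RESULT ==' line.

Walk:
N0 x:[-17,27] y:[3,39] z:[6,46] -> hit [6,27], descend [1, 2, 4, 11]
  N1 x:[-3,14] y:[20,33] z:[20,41] -> miss, prune
  N2 x:[6,27] y:[10,20] z:[6,21] -> hit [10,20], descend [7, 13]
    N7 x:[12,16] y:[10,16] z:[6,17] -> hit [12,16] leaf, test {P2(miss), P7(miss)}
    N13 x:[6,27] y:[15,20] z:[14,21] -> hit [15,20] leaf, test {P3(miss), P17(miss)}
  N4 x:[-17,-3] y:[21,39] z:[13,39] -> miss, prune
  N11 x:[-15,22] y:[3,15] z:[33,46] -> miss, prune

7 AABB tests over nodes [0, 1, 2, 7, 13, 4, 11]; 2 leaves entered; closest miss.

== RESULT ==
miss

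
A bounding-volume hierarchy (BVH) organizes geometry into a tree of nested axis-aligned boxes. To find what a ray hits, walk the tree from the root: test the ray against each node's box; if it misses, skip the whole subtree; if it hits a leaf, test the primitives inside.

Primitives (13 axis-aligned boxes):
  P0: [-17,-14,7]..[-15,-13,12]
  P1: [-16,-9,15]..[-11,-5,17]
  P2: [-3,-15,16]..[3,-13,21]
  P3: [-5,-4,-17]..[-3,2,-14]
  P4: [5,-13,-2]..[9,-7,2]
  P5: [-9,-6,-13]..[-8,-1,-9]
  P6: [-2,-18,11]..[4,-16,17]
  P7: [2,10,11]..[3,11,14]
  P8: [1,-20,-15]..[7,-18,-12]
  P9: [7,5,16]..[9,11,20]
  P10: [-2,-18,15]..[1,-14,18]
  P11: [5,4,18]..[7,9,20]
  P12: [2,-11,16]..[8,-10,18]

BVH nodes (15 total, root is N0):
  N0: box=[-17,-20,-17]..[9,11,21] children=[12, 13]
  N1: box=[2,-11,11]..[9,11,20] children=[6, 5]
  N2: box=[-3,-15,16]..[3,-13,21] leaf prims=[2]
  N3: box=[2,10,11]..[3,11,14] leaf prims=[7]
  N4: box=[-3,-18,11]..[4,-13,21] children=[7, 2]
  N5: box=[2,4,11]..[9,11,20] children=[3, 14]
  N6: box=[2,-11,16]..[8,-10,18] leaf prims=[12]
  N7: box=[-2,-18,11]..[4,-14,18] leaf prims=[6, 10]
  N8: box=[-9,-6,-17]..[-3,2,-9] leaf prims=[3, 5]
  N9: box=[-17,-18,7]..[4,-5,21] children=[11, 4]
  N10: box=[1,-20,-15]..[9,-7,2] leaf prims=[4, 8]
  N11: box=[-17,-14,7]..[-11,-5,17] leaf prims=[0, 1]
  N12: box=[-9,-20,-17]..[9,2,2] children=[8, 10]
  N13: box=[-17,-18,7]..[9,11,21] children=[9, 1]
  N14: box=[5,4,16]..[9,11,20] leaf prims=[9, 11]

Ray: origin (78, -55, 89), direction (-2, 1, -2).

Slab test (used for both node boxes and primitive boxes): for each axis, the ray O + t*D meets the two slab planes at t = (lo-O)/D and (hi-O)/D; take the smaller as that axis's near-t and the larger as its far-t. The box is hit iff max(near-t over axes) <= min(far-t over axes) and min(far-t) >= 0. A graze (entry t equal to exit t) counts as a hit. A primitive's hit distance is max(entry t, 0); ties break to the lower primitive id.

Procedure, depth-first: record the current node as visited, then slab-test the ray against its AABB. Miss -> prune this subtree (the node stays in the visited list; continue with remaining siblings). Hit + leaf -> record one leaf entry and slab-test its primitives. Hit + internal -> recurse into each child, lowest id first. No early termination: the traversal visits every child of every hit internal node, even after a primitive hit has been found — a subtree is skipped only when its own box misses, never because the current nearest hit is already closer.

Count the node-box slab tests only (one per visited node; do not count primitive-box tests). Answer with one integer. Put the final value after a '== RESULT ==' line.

Walk:
N0 x:[69/2,95/2] y:[35,66] z:[34,53] -> hit [35,95/2], descend [12, 13]
  N12 x:[69/2,87/2] y:[35,57] z:[87/2,53] -> hit [87/2,87/2], descend [8, 10]
    N8 x:[81/2,87/2] y:[49,57] z:[49,53] -> miss, prune
    N10 x:[69/2,77/2] y:[35,48] z:[87/2,52] -> miss, prune
  N13 x:[69/2,95/2] y:[37,66] z:[34,41] -> hit [37,41], descend [1, 9]
    N1 x:[69/2,38] y:[44,66] z:[69/2,39] -> miss, prune
    N9 x:[37,95/2] y:[37,50] z:[34,41] -> hit [37,41], descend [4, 11]
      N4 x:[37,81/2] y:[37,42] z:[34,39] -> hit [37,39], descend [2, 7]
        N2 x:[75/2,81/2] y:[40,42] z:[34,73/2] -> miss, prune
        N7 x:[37,40] y:[37,41] z:[71/2,39] -> hit [37,39] leaf, test {P6@t=37, P10(miss)}
      N11 x:[89/2,95/2] y:[41,50] z:[36,41] -> miss, prune

11 AABB tests over nodes [0, 12, 8, 10, 13, 1, 9, 4, 2, 7, 11]; 1 leaf entered; closest P6.

== RESULT ==
11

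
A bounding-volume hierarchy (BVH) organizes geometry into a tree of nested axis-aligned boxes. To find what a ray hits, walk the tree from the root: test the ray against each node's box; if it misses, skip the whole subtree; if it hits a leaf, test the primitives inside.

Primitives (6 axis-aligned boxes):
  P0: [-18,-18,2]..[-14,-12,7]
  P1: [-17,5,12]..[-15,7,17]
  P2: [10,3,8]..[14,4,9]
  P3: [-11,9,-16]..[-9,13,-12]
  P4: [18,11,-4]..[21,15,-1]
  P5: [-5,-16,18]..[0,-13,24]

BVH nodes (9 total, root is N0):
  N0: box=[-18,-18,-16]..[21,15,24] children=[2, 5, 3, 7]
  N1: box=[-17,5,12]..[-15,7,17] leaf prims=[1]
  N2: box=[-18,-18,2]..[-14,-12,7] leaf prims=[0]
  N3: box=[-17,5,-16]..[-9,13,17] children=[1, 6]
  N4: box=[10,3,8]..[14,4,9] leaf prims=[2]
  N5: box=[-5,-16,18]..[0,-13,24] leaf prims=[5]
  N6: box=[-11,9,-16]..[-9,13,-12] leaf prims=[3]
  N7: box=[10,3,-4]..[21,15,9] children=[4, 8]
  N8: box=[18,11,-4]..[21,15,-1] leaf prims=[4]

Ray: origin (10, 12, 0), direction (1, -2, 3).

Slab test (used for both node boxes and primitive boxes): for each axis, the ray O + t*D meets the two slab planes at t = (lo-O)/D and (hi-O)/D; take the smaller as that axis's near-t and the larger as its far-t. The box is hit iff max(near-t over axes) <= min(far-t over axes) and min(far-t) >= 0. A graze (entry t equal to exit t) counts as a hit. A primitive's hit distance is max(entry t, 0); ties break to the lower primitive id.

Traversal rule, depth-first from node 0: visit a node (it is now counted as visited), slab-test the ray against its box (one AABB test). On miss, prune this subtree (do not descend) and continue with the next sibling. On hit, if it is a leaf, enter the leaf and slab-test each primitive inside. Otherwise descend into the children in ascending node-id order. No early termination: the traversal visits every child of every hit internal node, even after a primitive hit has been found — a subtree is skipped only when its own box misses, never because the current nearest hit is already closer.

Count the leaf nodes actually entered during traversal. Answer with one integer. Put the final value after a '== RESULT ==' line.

Walk:
N0 x:[-28,11] y:[-3/2,15] z:[-16/3,8] -> hit [-3/2,8], descend [2, 3, 5, 7]
  N2 x:[-28,-24] y:[12,15] z:[2/3,7/3] -> miss, prune
  N3 x:[-27,-19] y:[-1/2,7/2] z:[-16/3,17/3] -> miss, prune
  N5 x:[-15,-10] y:[25/2,14] z:[6,8] -> miss, prune
  N7 x:[0,11] y:[-3/2,9/2] z:[-4/3,3] -> hit [0,3], descend [4, 8]
    N4 x:[0,4] y:[4,9/2] z:[8/3,3] -> miss, prune
    N8 x:[8,11] y:[-3/2,1/2] z:[-4/3,-1/3] -> miss, prune

Summary -> nodes [0, 2, 3, 5, 7, 4, 8]; box-tests=7; leaf-entries=0; first=miss

== RESULT ==
0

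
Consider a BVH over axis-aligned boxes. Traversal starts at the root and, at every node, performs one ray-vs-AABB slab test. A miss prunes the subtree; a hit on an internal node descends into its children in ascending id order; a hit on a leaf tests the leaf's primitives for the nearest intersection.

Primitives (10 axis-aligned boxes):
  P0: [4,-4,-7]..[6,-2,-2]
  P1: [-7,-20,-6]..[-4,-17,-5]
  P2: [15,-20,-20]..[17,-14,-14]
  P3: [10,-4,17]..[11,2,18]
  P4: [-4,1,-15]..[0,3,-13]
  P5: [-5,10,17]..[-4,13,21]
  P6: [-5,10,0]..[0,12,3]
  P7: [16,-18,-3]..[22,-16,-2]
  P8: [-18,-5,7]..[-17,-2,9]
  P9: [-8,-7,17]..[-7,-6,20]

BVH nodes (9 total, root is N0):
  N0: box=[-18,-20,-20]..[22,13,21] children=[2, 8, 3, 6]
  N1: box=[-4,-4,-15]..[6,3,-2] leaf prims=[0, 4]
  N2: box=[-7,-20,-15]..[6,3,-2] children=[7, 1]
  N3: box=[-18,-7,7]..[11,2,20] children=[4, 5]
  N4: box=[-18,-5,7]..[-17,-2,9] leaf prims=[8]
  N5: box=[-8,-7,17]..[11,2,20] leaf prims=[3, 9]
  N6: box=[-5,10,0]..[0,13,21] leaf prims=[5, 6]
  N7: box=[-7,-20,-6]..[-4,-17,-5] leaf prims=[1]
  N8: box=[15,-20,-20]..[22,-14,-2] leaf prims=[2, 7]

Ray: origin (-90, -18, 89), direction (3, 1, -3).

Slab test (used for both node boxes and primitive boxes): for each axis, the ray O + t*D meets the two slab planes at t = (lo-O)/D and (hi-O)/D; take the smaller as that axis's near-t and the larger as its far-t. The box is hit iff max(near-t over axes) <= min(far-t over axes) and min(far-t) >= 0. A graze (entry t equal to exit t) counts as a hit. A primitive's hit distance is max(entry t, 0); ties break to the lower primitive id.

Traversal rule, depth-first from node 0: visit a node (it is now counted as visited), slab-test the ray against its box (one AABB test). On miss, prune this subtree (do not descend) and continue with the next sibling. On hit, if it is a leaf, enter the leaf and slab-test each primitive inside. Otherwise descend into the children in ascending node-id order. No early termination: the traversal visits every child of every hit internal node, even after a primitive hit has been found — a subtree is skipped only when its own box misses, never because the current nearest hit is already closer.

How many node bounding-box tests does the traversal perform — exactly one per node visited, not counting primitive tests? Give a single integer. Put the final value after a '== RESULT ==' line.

Trace the traversal:
N0 x:[24,112/3] y:[-2,31] z:[68/3,109/3] -> hit [24,31], descend [2, 3, 6, 8]
  N2 x:[83/3,32] y:[-2,21] z:[91/3,104/3] -> miss, prune
  N3 x:[24,101/3] y:[11,20] z:[23,82/3] -> miss, prune
  N6 x:[85/3,30] y:[28,31] z:[68/3,89/3] -> hit [85/3,89/3] leaf, test {P5(miss), P6@t=86/3}
  N8 x:[35,112/3] y:[-2,4] z:[91/3,109/3] -> miss, prune

Summary -> nodes [0, 2, 3, 6, 8]; box-tests=5; leaf-entries=1; first=P6

== RESULT ==
5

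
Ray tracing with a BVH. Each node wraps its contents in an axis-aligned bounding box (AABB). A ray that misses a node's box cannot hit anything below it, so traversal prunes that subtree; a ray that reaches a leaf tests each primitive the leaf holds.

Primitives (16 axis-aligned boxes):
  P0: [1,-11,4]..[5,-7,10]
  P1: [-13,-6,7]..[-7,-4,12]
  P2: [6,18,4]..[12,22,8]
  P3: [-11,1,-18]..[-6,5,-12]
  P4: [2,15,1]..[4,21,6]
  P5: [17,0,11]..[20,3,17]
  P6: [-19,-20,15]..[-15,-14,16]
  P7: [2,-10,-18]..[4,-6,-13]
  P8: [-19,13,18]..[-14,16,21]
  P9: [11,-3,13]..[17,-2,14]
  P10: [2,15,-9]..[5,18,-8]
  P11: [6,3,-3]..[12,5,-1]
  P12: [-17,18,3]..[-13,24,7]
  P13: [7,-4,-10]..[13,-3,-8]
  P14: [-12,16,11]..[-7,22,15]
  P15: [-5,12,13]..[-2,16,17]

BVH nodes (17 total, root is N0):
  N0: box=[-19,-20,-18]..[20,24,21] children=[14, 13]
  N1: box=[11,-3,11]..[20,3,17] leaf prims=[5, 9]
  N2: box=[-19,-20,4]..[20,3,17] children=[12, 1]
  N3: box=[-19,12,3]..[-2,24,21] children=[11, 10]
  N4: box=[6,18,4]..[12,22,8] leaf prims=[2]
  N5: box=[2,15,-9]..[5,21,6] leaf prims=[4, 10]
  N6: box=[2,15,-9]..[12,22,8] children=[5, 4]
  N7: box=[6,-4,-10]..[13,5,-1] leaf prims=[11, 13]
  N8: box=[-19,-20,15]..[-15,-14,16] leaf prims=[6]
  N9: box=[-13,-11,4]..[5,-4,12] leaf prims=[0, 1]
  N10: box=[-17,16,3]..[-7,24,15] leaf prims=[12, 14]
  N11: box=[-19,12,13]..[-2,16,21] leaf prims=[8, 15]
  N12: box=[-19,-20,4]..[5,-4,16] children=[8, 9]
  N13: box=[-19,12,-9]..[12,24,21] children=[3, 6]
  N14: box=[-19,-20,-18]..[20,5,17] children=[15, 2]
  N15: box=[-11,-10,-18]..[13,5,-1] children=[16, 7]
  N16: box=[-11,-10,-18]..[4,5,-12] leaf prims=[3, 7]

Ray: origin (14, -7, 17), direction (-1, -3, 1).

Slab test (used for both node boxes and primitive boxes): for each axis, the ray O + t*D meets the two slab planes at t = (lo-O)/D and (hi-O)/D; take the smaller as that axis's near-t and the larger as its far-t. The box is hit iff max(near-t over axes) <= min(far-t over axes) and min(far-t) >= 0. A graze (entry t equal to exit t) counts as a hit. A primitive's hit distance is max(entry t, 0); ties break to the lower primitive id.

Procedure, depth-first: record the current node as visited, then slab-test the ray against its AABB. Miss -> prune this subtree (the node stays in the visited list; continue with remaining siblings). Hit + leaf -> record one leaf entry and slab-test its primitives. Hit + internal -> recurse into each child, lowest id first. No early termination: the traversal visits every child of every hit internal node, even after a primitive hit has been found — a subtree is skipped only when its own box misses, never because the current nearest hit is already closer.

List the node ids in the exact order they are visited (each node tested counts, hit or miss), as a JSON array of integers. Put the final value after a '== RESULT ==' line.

Traverse from the root:
N0 x:[-6,33] y:[-31/3,13/3] z:[-35,4] -> hit [-6,4], descend [13, 14]
  N13 x:[2,33] y:[-31/3,-19/3] z:[-26,4] -> miss, prune
  N14 x:[-6,33] y:[-4,13/3] z:[-35,0] -> hit [-4,0], descend [2, 15]
    N2 x:[-6,33] y:[-10/3,13/3] z:[-13,0] -> hit [-10/3,0], descend [1, 12]
      N1 x:[-6,3] y:[-10/3,-4/3] z:[-6,0] -> miss, prune
      N12 x:[9,33] y:[-1,13/3] z:[-13,-1] -> miss, prune
    N15 x:[1,25] y:[-4,1] z:[-35,-18] -> miss, prune

Visited [0, 13, 14, 2, 1, 12, 15]. Tests: 7 box, 0 leaf. Nearest: miss.

== RESULT ==
[0, 13, 14, 2, 1, 12, 15]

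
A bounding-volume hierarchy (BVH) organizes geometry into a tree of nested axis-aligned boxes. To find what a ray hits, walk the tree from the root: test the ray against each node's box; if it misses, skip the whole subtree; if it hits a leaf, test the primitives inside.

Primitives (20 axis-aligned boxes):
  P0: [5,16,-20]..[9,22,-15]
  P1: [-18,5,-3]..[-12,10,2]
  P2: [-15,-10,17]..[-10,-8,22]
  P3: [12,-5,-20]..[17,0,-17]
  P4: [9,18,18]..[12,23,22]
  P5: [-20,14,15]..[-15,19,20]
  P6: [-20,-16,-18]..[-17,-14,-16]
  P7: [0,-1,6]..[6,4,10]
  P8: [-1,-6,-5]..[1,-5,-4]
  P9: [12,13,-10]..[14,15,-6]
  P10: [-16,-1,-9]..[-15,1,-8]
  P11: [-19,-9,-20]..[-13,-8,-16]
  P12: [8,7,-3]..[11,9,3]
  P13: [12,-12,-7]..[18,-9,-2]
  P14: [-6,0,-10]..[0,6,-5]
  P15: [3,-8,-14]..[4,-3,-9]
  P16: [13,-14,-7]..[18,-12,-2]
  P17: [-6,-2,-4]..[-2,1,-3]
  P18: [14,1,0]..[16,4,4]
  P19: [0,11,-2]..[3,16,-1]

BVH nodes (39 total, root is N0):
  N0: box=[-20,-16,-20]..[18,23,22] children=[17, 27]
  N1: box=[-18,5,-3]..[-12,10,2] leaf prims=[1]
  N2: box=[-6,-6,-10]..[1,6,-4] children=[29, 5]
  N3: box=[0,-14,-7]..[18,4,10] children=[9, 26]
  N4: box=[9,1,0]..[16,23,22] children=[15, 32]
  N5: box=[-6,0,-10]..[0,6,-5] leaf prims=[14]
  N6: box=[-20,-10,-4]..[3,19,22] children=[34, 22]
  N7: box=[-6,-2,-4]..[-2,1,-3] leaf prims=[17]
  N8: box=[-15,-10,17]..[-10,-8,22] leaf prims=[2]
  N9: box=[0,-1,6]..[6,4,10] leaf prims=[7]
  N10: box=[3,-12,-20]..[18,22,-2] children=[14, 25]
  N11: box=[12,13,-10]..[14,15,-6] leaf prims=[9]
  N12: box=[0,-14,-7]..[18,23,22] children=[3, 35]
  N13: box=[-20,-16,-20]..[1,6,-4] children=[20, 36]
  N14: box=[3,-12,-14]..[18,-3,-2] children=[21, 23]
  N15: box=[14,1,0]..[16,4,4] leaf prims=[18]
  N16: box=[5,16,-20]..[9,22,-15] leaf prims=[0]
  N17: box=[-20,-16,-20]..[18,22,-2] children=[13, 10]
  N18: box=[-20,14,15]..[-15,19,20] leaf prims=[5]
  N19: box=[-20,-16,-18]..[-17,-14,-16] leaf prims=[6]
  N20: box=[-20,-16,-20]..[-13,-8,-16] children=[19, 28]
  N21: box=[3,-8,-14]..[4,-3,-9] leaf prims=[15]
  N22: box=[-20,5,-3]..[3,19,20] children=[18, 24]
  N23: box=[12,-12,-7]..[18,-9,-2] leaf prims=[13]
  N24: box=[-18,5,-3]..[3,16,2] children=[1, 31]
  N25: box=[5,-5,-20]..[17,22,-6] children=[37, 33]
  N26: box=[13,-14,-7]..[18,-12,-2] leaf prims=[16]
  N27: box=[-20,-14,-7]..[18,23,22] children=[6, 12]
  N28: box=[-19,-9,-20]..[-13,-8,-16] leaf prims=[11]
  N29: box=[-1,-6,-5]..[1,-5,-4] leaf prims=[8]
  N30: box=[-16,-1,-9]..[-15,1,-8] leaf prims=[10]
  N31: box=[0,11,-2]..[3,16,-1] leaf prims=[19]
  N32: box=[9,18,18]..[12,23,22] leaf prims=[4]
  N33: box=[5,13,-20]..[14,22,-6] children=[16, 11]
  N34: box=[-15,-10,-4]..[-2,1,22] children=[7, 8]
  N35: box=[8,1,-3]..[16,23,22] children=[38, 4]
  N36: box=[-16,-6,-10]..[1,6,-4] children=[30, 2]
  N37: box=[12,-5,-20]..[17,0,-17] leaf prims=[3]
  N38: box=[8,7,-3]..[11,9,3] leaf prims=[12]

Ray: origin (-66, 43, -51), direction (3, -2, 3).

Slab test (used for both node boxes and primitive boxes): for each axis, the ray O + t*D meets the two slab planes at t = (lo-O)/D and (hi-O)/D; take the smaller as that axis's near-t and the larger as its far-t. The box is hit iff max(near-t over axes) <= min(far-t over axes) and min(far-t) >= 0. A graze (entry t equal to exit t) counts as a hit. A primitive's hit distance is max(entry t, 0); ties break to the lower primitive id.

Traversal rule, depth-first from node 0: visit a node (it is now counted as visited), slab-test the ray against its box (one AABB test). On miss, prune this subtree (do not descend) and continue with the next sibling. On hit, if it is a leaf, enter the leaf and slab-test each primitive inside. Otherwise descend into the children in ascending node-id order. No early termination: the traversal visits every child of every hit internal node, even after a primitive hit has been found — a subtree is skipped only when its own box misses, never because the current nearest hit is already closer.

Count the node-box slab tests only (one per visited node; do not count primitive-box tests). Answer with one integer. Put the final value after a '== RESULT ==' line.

Walk:
N0 x:[46/3,28] y:[10,59/2] z:[31/3,73/3] -> hit [46/3,73/3], descend [17, 27]
  N17 x:[46/3,28] y:[21/2,59/2] z:[31/3,49/3] -> hit [46/3,49/3], descend [10, 13]
    N10 x:[23,28] y:[21/2,55/2] z:[31/3,49/3] -> miss, prune
    N13 x:[46/3,67/3] y:[37/2,59/2] z:[31/3,47/3] -> miss, prune
  N27 x:[46/3,28] y:[10,57/2] z:[44/3,73/3] -> hit [46/3,73/3], descend [6, 12]
    N6 x:[46/3,23] y:[12,53/2] z:[47/3,73/3] -> hit [47/3,23], descend [22, 34]
      N22 x:[46/3,23] y:[12,19] z:[16,71/3] -> hit [16,19], descend [18, 24]
        N18 x:[46/3,17] y:[12,29/2] z:[22,71/3] -> miss, prune
        N24 x:[16,23] y:[27/2,19] z:[16,53/3] -> hit [16,53/3], descend [1, 31]
          N1 x:[16,18] y:[33/2,19] z:[16,53/3] -> hit [33/2,53/3] leaf, test {P1@t=33/2}
          N31 x:[22,23] y:[27/2,16] z:[49/3,50/3] -> miss, prune
      N34 x:[17,64/3] y:[21,53/2] z:[47/3,73/3] -> hit [21,64/3], descend [7, 8]
        N7 x:[20,64/3] y:[21,45/2] z:[47/3,16] -> miss, prune
        N8 x:[17,56/3] y:[51/2,53/2] z:[68/3,73/3] -> miss, prune
    N12 x:[22,28] y:[10,57/2] z:[44/3,73/3] -> hit [22,73/3], descend [3, 35]
      N3 x:[22,28] y:[39/2,57/2] z:[44/3,61/3] -> miss, prune
      N35 x:[74/3,82/3] y:[10,21] z:[16,73/3] -> miss, prune

Summary -> nodes [0, 17, 10, 13, 27, 6, 22, 18, 24, 1, 31, 34, 7, 8, 12, 3, 35]; box-tests=17; leaf-entries=1; first=P1

== RESULT ==
17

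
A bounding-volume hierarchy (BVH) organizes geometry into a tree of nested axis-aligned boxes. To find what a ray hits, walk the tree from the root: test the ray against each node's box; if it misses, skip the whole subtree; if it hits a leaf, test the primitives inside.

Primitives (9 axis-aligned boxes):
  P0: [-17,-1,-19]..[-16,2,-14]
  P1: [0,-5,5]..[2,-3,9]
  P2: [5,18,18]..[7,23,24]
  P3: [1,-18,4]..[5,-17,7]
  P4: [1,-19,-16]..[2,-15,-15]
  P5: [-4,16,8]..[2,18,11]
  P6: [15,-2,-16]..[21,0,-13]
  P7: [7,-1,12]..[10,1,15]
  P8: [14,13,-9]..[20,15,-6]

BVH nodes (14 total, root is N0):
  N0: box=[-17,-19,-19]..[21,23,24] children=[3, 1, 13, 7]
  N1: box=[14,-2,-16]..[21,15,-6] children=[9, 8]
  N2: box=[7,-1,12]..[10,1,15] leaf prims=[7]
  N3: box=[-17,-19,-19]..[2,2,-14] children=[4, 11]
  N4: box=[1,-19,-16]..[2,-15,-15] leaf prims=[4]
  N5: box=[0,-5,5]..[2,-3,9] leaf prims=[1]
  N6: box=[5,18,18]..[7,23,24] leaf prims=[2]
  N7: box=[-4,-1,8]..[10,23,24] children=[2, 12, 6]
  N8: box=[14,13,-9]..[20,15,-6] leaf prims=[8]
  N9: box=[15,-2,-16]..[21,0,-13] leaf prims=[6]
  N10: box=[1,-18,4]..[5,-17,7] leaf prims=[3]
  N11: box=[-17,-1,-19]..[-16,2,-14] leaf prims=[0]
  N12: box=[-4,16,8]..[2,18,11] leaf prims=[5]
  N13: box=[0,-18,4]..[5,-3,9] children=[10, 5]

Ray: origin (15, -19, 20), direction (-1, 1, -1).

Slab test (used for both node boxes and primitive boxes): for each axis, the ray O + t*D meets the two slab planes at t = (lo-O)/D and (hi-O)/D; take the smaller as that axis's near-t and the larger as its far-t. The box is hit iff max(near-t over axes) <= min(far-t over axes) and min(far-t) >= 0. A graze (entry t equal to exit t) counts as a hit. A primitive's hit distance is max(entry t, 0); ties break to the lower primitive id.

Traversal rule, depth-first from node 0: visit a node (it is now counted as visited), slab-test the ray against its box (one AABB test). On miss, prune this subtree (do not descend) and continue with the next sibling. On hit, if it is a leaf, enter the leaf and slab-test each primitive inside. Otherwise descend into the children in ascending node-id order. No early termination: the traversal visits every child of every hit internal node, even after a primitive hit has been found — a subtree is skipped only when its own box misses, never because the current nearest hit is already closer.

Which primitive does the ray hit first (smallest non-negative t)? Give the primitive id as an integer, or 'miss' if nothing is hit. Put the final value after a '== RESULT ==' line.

Walk:
N0 x:[-6,32] y:[0,42] z:[-4,39] -> hit [0,32], descend [1, 3, 7, 13]
  N1 x:[-6,1] y:[17,34] z:[26,36] -> miss, prune
  N3 x:[13,32] y:[0,21] z:[34,39] -> miss, prune
  N7 x:[5,19] y:[18,42] z:[-4,12] -> miss, prune
  N13 x:[10,15] y:[1,16] z:[11,16] -> hit [11,15], descend [5, 10]
    N5 x:[13,15] y:[14,16] z:[11,15] -> hit [14,15] leaf, test {P1@t=14}
    N10 x:[10,14] y:[1,2] z:[13,16] -> miss, prune

Visited [0, 1, 3, 7, 13, 5, 10]. Tests: 7 box, 1 leaf. Nearest: P1.

== RESULT ==
1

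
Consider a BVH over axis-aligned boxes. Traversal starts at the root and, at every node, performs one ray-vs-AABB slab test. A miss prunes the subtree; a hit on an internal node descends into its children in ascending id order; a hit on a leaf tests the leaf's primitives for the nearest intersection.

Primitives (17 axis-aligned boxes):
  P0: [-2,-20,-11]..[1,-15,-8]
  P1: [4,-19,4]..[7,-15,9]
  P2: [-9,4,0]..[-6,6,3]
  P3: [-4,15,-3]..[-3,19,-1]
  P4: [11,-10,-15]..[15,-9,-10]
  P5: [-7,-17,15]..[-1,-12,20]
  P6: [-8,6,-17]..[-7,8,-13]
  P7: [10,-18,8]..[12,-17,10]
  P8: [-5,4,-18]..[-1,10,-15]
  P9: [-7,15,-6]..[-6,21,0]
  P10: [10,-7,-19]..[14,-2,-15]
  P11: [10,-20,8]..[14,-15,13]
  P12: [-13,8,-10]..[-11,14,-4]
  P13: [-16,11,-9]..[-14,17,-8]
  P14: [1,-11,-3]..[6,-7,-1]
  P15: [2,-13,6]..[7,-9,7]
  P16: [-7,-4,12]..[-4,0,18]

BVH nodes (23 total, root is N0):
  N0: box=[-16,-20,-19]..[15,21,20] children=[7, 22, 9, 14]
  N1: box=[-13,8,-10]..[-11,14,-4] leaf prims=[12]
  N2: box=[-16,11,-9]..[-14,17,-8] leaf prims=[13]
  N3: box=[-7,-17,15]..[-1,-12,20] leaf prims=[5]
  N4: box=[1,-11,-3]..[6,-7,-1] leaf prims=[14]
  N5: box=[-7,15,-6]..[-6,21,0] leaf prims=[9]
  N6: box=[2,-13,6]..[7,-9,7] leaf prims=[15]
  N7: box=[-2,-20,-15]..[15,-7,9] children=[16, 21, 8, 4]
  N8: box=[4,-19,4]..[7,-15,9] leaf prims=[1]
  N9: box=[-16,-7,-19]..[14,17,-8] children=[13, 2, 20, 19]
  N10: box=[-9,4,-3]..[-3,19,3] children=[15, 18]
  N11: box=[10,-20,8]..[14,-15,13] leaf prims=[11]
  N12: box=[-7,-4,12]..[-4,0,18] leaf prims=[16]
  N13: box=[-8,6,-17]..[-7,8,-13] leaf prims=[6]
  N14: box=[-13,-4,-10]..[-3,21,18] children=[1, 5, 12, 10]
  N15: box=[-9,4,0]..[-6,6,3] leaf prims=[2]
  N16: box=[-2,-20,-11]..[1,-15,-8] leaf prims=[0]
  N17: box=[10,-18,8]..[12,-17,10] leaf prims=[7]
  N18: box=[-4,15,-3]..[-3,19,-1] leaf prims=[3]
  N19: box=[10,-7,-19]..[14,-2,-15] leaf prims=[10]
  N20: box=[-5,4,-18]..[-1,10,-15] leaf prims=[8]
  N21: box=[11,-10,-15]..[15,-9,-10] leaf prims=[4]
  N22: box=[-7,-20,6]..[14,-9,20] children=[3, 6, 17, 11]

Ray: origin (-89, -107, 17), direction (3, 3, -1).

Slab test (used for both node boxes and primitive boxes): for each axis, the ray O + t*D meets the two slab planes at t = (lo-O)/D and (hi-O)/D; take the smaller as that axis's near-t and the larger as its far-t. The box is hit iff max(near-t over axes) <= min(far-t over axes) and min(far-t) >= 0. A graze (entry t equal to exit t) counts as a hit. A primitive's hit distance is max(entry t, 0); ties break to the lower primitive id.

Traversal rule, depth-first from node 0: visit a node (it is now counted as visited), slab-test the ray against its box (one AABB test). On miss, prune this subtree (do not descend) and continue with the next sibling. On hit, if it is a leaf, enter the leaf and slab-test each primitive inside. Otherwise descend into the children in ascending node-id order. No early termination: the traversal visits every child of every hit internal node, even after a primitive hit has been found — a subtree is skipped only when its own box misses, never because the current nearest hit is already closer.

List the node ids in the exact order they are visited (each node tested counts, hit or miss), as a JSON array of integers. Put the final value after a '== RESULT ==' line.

Trace the traversal:
N0 x:[73/3,104/3] y:[29,128/3] z:[-3,36] -> hit [29,104/3], descend [7, 9, 14, 22]
  N7 x:[29,104/3] y:[29,100/3] z:[8,32] -> hit [29,32], descend [4, 8, 16, 21]
    N4 x:[30,95/3] y:[32,100/3] z:[18,20] -> miss, prune
    N8 x:[31,32] y:[88/3,92/3] z:[8,13] -> miss, prune
    N16 x:[29,30] y:[29,92/3] z:[25,28] -> miss, prune
    N21 x:[100/3,104/3] y:[97/3,98/3] z:[27,32] -> miss, prune
  N9 x:[73/3,103/3] y:[100/3,124/3] z:[25,36] -> hit [100/3,103/3], descend [2, 13, 19, 20]
    N2 x:[73/3,25] y:[118/3,124/3] z:[25,26] -> miss, prune
    N13 x:[27,82/3] y:[113/3,115/3] z:[30,34] -> miss, prune
    N19 x:[33,103/3] y:[100/3,35] z:[32,36] -> hit [100/3,103/3] leaf, test {P10@t=100/3}
    N20 x:[28,88/3] y:[37,39] z:[32,35] -> miss, prune
  N14 x:[76/3,86/3] y:[103/3,128/3] z:[-1,27] -> miss, prune
  N22 x:[82/3,103/3] y:[29,98/3] z:[-3,11] -> miss, prune

13 AABB tests over nodes [0, 7, 4, 8, 16, 21, 9, 2, 13, 19, 20, 14, 22]; 1 leaf entered; closest P10.

== RESULT ==
[0, 7, 4, 8, 16, 21, 9, 2, 13, 19, 20, 14, 22]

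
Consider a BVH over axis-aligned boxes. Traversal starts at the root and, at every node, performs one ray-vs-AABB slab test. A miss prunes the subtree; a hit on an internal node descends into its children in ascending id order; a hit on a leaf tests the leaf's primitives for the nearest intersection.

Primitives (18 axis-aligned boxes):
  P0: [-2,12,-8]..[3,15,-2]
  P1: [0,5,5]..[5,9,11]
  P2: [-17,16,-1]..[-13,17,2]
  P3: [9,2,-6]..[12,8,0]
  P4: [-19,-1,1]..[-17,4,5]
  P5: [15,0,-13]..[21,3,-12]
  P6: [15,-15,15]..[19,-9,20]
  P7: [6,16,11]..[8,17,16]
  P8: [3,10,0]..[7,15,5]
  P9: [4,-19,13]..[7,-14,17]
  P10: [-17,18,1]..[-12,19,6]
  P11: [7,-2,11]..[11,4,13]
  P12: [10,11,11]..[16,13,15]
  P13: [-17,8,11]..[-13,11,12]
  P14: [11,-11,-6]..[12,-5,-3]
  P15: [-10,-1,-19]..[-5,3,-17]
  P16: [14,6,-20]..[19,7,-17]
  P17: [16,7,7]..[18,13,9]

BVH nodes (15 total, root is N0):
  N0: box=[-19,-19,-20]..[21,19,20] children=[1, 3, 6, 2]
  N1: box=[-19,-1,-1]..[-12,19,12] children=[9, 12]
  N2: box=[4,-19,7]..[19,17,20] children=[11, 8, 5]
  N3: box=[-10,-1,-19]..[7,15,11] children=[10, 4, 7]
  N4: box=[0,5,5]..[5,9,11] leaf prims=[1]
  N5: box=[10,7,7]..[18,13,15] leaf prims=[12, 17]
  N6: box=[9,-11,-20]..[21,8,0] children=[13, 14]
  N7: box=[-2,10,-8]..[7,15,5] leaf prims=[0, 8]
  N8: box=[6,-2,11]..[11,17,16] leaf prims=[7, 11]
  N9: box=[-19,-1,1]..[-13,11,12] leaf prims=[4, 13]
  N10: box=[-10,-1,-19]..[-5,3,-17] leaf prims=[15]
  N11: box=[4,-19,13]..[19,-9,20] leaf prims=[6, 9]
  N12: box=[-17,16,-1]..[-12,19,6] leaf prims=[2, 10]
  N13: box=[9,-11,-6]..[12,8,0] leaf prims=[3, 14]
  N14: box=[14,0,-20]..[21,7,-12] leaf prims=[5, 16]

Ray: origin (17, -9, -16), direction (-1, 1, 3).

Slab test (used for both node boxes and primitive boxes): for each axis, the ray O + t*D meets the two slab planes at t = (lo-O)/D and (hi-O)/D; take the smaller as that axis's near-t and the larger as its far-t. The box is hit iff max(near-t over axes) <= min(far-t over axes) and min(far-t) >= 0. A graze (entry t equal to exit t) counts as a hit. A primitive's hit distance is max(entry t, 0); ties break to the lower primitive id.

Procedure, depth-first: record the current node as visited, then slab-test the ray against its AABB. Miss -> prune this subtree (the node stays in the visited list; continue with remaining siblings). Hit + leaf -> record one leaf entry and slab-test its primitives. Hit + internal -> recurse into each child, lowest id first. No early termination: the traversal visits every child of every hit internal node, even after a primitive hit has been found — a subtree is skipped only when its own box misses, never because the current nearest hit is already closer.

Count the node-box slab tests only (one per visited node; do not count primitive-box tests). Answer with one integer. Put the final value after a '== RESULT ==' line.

Walk:
N0 x:[-4,36] y:[-10,28] z:[-4/3,12] -> hit [-4/3,12], descend [1, 2, 3, 6]
  N1 x:[29,36] y:[8,28] z:[5,28/3] -> miss, prune
  N2 x:[-2,13] y:[-10,26] z:[23/3,12] -> hit [23/3,12], descend [5, 8, 11]
    N5 x:[-1,7] y:[16,22] z:[23/3,31/3] -> miss, prune
    N8 x:[6,11] y:[7,26] z:[9,32/3] -> hit [9,32/3] leaf, test {P7(miss), P11@t=9}
    N11 x:[-2,13] y:[-10,0] z:[29/3,12] -> miss, prune
  N3 x:[10,27] y:[8,24] z:[-1,9] -> miss, prune
  N6 x:[-4,8] y:[-2,17] z:[-4/3,16/3] -> hit [-4/3,16/3], descend [13, 14]
    N13 x:[5,8] y:[-2,17] z:[10/3,16/3] -> hit [5,16/3] leaf, test {P3(miss), P14(miss)}
    N14 x:[-4,3] y:[9,16] z:[-4/3,4/3] -> miss, prune

10 AABB tests over nodes [0, 1, 2, 5, 8, 11, 3, 6, 13, 14]; 2 leaves entered; closest P11.

== RESULT ==
10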